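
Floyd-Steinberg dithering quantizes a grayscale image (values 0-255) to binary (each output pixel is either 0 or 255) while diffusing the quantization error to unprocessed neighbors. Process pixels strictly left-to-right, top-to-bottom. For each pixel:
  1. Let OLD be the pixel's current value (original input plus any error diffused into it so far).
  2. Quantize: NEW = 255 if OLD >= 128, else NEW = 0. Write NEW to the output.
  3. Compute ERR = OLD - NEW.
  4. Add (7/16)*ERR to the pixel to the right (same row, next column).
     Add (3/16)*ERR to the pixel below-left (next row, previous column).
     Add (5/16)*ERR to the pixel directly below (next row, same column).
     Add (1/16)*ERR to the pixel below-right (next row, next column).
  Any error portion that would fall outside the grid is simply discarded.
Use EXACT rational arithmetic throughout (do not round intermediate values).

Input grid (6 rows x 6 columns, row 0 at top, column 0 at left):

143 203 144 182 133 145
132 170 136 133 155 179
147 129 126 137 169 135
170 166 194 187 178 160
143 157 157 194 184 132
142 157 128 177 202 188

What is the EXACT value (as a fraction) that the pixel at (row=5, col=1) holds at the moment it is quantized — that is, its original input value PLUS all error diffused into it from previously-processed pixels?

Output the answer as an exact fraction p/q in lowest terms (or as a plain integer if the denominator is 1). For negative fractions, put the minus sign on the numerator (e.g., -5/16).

Answer: 92728752422613/1099511627776

Derivation:
(0,0): OLD=143 → NEW=255, ERR=-112
(0,1): OLD=154 → NEW=255, ERR=-101
(0,2): OLD=1597/16 → NEW=0, ERR=1597/16
(0,3): OLD=57771/256 → NEW=255, ERR=-7509/256
(0,4): OLD=492205/4096 → NEW=0, ERR=492205/4096
(0,5): OLD=12948155/65536 → NEW=255, ERR=-3763525/65536
(1,0): OLD=1249/16 → NEW=0, ERR=1249/16
(1,1): OLD=23591/128 → NEW=255, ERR=-9049/128
(1,2): OLD=509747/4096 → NEW=0, ERR=509747/4096
(1,3): OLD=3392311/16384 → NEW=255, ERR=-785609/16384
(1,4): OLD=166695749/1048576 → NEW=255, ERR=-100691131/1048576
(1,5): OLD=2123206227/16777216 → NEW=0, ERR=2123206227/16777216
(2,0): OLD=323869/2048 → NEW=255, ERR=-198371/2048
(2,1): OLD=6078095/65536 → NEW=0, ERR=6078095/65536
(2,2): OLD=201386605/1048576 → NEW=255, ERR=-66000275/1048576
(2,3): OLD=706751813/8388608 → NEW=0, ERR=706751813/8388608
(2,4): OLD=52769982031/268435456 → NEW=255, ERR=-15681059249/268435456
(2,5): OLD=614132738841/4294967296 → NEW=255, ERR=-481083921639/4294967296
(3,0): OLD=164752845/1048576 → NEW=255, ERR=-102634035/1048576
(3,1): OLD=1126630217/8388608 → NEW=255, ERR=-1012464823/8388608
(3,2): OLD=9604613035/67108864 → NEW=255, ERR=-7508147285/67108864
(3,3): OLD=642071802305/4294967296 → NEW=255, ERR=-453144858175/4294967296
(3,4): OLD=3362086637601/34359738368 → NEW=0, ERR=3362086637601/34359738368
(3,5): OLD=90245004235855/549755813888 → NEW=255, ERR=-49942728305585/549755813888
(4,0): OLD=12050379235/134217728 → NEW=0, ERR=12050379235/134217728
(4,1): OLD=282324361351/2147483648 → NEW=255, ERR=-265283968889/2147483648
(4,2): OLD=2794558588005/68719476736 → NEW=0, ERR=2794558588005/68719476736
(4,3): OLD=209099754256345/1099511627776 → NEW=255, ERR=-71275710826535/1099511627776
(4,4): OLD=2860304664876649/17592186044416 → NEW=255, ERR=-1625702776449431/17592186044416
(4,5): OLD=19505329320218687/281474976710656 → NEW=0, ERR=19505329320218687/281474976710656
(5,0): OLD=5047261280389/34359738368 → NEW=255, ERR=-3714472003451/34359738368
(5,1): OLD=92728752422613/1099511627776 → NEW=0, ERR=92728752422613/1099511627776
Target (5,1): original=157, with diffused error = 92728752422613/1099511627776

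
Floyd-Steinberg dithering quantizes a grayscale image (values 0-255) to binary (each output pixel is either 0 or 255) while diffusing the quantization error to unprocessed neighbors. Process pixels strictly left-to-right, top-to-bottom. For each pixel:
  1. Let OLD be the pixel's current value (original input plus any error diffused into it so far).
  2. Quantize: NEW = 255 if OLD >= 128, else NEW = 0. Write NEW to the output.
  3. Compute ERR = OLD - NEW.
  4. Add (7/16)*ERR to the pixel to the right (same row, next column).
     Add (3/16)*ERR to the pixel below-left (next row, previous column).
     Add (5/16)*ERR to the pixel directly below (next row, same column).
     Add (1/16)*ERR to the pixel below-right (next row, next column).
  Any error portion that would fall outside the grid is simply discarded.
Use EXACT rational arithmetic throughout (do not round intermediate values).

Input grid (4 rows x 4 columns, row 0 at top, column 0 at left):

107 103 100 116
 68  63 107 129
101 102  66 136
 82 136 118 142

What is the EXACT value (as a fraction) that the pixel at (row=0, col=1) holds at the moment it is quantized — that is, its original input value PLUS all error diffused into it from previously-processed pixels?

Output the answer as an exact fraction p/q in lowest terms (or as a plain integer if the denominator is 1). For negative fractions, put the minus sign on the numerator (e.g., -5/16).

(0,0): OLD=107 → NEW=0, ERR=107
(0,1): OLD=2397/16 → NEW=255, ERR=-1683/16
Target (0,1): original=103, with diffused error = 2397/16

Answer: 2397/16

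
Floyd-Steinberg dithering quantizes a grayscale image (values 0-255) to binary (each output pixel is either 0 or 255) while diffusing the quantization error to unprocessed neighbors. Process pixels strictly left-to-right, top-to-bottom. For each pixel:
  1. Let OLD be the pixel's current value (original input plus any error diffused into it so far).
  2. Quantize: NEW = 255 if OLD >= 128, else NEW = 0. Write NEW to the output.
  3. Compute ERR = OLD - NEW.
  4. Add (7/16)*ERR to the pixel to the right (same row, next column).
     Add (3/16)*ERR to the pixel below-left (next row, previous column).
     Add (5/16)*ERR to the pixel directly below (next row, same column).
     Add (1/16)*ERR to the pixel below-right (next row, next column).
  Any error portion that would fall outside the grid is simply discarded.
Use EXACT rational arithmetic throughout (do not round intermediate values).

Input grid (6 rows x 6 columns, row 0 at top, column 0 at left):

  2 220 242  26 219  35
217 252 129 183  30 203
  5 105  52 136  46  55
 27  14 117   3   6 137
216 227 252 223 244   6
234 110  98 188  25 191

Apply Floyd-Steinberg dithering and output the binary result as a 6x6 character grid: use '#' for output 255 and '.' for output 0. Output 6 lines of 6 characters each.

Answer: .##.#.
##.#.#
...#..
..#..#
#####.
#..#.#

Derivation:
(0,0): OLD=2 → NEW=0, ERR=2
(0,1): OLD=1767/8 → NEW=255, ERR=-273/8
(0,2): OLD=29065/128 → NEW=255, ERR=-3575/128
(0,3): OLD=28223/2048 → NEW=0, ERR=28223/2048
(0,4): OLD=7373753/32768 → NEW=255, ERR=-982087/32768
(0,5): OLD=11475471/524288 → NEW=0, ERR=11475471/524288
(1,0): OLD=27037/128 → NEW=255, ERR=-5603/128
(1,1): OLD=222283/1024 → NEW=255, ERR=-38837/1024
(1,2): OLD=3412135/32768 → NEW=0, ERR=3412135/32768
(1,3): OLD=29556507/131072 → NEW=255, ERR=-3866853/131072
(1,4): OLD=106470897/8388608 → NEW=0, ERR=106470897/8388608
(1,5): OLD=28658118471/134217728 → NEW=255, ERR=-5567402169/134217728
(2,0): OLD=-258711/16384 → NEW=0, ERR=-258711/16384
(2,1): OLD=54016403/524288 → NEW=0, ERR=54016403/524288
(2,2): OLD=1021006457/8388608 → NEW=0, ERR=1021006457/8388608
(2,3): OLD=12678091249/67108864 → NEW=255, ERR=-4434669071/67108864
(2,4): OLD=24554688595/2147483648 → NEW=0, ERR=24554688595/2147483648
(2,5): OLD=1643532806517/34359738368 → NEW=0, ERR=1643532806517/34359738368
(3,0): OLD=347147865/8388608 → NEW=0, ERR=347147865/8388608
(3,1): OLD=5780477413/67108864 → NEW=0, ERR=5780477413/67108864
(3,2): OLD=100270742975/536870912 → NEW=255, ERR=-36631339585/536870912
(3,3): OLD=-1297103625859/34359738368 → NEW=0, ERR=-1297103625859/34359738368
(3,4): OLD=-578383777443/274877906944 → NEW=0, ERR=-578383777443/274877906944
(3,5): OLD=667367997979987/4398046511104 → NEW=255, ERR=-454133862351533/4398046511104
(4,0): OLD=263155580823/1073741824 → NEW=255, ERR=-10648584297/1073741824
(4,1): OLD=4112375296939/17179869184 → NEW=255, ERR=-268491344981/17179869184
(4,2): OLD=122125851160721/549755813888 → NEW=255, ERR=-18061881380719/549755813888
(4,3): OLD=1690346489818933/8796093022208 → NEW=255, ERR=-552657230844107/8796093022208
(4,4): OLD=27321943436071301/140737488355328 → NEW=255, ERR=-8566116094537339/140737488355328
(4,5): OLD=-119409564249945981/2251799813685248 → NEW=0, ERR=-119409564249945981/2251799813685248
(5,0): OLD=62664069446193/274877906944 → NEW=255, ERR=-7429796824527/274877906944
(5,1): OLD=760956742400321/8796093022208 → NEW=0, ERR=760956742400321/8796093022208
(5,2): OLD=7939290642002139/70368744177664 → NEW=0, ERR=7939290642002139/70368744177664
(5,3): OLD=459953665576251929/2251799813685248 → NEW=255, ERR=-114255286913486311/2251799813685248
(5,4): OLD=-135508164291152679/4503599627370496 → NEW=0, ERR=-135508164291152679/4503599627370496
(5,5): OLD=11346231953681512365/72057594037927936 → NEW=255, ERR=-7028454525990111315/72057594037927936
Row 0: .##.#.
Row 1: ##.#.#
Row 2: ...#..
Row 3: ..#..#
Row 4: #####.
Row 5: #..#.#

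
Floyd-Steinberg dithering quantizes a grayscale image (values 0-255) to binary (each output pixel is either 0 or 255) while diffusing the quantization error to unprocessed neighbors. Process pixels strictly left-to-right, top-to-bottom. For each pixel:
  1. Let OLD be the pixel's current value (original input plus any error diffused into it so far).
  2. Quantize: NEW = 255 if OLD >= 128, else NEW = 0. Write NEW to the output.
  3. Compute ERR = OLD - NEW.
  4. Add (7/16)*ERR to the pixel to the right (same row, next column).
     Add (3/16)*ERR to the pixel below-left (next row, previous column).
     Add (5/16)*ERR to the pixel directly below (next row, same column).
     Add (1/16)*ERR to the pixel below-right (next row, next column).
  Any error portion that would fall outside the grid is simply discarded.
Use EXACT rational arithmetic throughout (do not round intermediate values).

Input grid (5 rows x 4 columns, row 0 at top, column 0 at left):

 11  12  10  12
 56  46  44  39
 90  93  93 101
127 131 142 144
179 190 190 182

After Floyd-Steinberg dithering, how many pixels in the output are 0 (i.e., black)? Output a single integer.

(0,0): OLD=11 → NEW=0, ERR=11
(0,1): OLD=269/16 → NEW=0, ERR=269/16
(0,2): OLD=4443/256 → NEW=0, ERR=4443/256
(0,3): OLD=80253/4096 → NEW=0, ERR=80253/4096
(1,0): OLD=16023/256 → NEW=0, ERR=16023/256
(1,1): OLD=169121/2048 → NEW=0, ERR=169121/2048
(1,2): OLD=5916341/65536 → NEW=0, ERR=5916341/65536
(1,3): OLD=89866499/1048576 → NEW=0, ERR=89866499/1048576
(2,0): OLD=4097403/32768 → NEW=0, ERR=4097403/32768
(2,1): OLD=203791481/1048576 → NEW=255, ERR=-63595399/1048576
(2,2): OLD=243076253/2097152 → NEW=0, ERR=243076253/2097152
(2,3): OLD=6178519305/33554432 → NEW=255, ERR=-2377860855/33554432
(3,0): OLD=2595504715/16777216 → NEW=255, ERR=-1682685365/16777216
(3,1): OLD=26230315669/268435456 → NEW=0, ERR=26230315669/268435456
(3,2): OLD=875717284971/4294967296 → NEW=255, ERR=-219499375509/4294967296
(3,3): OLD=7335098240365/68719476736 → NEW=0, ERR=7335098240365/68719476736
(4,0): OLD=712875263791/4294967296 → NEW=255, ERR=-382341396689/4294967296
(4,1): OLD=5694735238285/34359738368 → NEW=255, ERR=-3066998045555/34359738368
(4,2): OLD=177129542131309/1099511627776 → NEW=255, ERR=-103245922951571/1099511627776
(4,3): OLD=3009672418521611/17592186044416 → NEW=255, ERR=-1476335022804469/17592186044416
Output grid:
  Row 0: ....  (4 black, running=4)
  Row 1: ....  (4 black, running=8)
  Row 2: .#.#  (2 black, running=10)
  Row 3: #.#.  (2 black, running=12)
  Row 4: ####  (0 black, running=12)

Answer: 12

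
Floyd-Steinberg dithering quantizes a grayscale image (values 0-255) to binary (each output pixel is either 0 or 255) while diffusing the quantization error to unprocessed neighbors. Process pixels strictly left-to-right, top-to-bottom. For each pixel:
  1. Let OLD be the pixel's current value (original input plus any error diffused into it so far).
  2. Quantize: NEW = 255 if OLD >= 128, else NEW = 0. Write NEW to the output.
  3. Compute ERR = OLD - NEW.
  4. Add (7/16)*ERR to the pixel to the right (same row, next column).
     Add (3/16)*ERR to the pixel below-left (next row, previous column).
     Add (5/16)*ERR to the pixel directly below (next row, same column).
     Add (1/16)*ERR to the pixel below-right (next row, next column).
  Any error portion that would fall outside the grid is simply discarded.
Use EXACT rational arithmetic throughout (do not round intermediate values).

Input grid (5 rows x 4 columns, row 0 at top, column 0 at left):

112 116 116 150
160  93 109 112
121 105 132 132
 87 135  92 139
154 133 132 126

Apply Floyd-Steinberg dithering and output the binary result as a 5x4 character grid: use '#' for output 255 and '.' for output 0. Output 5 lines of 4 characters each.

Answer: .#.#
#.#.
.#.#
.#.#
#.#.

Derivation:
(0,0): OLD=112 → NEW=0, ERR=112
(0,1): OLD=165 → NEW=255, ERR=-90
(0,2): OLD=613/8 → NEW=0, ERR=613/8
(0,3): OLD=23491/128 → NEW=255, ERR=-9149/128
(1,0): OLD=1425/8 → NEW=255, ERR=-615/8
(1,1): OLD=3367/64 → NEW=0, ERR=3367/64
(1,2): OLD=280443/2048 → NEW=255, ERR=-241797/2048
(1,3): OLD=1402445/32768 → NEW=0, ERR=1402445/32768
(2,0): OLD=109405/1024 → NEW=0, ERR=109405/1024
(2,1): OLD=4628199/32768 → NEW=255, ERR=-3727641/32768
(2,2): OLD=3712501/65536 → NEW=0, ERR=3712501/65536
(2,3): OLD=170686485/1048576 → NEW=255, ERR=-96700395/1048576
(3,0): OLD=51934933/524288 → NEW=0, ERR=51934933/524288
(3,1): OLD=1342910715/8388608 → NEW=255, ERR=-796184325/8388608
(3,2): OLD=5875655765/134217728 → NEW=0, ERR=5875655765/134217728
(3,3): OLD=285344766675/2147483648 → NEW=255, ERR=-262263563565/2147483648
(4,0): OLD=22435771777/134217728 → NEW=255, ERR=-11789748863/134217728
(4,1): OLD=85157323643/1073741824 → NEW=0, ERR=85157323643/1073741824
(4,2): OLD=5207126578883/34359738368 → NEW=255, ERR=-3554606704957/34359738368
(4,3): OLD=24910068405829/549755813888 → NEW=0, ERR=24910068405829/549755813888
Row 0: .#.#
Row 1: #.#.
Row 2: .#.#
Row 3: .#.#
Row 4: #.#.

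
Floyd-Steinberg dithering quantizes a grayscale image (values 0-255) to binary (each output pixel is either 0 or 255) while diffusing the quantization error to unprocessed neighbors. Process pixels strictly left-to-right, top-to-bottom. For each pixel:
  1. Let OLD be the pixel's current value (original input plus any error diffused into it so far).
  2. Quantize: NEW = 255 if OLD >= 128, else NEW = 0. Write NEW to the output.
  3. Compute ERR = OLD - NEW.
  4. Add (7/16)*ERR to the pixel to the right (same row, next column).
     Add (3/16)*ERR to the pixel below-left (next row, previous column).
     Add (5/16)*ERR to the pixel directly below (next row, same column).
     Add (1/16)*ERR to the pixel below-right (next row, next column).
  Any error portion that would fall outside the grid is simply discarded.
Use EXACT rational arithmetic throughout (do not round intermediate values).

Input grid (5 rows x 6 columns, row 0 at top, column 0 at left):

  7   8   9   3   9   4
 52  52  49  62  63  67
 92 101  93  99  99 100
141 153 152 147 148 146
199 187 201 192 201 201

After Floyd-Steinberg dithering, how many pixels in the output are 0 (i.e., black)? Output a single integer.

(0,0): OLD=7 → NEW=0, ERR=7
(0,1): OLD=177/16 → NEW=0, ERR=177/16
(0,2): OLD=3543/256 → NEW=0, ERR=3543/256
(0,3): OLD=37089/4096 → NEW=0, ERR=37089/4096
(0,4): OLD=849447/65536 → NEW=0, ERR=849447/65536
(0,5): OLD=10140433/1048576 → NEW=0, ERR=10140433/1048576
(1,0): OLD=14403/256 → NEW=0, ERR=14403/256
(1,1): OLD=170197/2048 → NEW=0, ERR=170197/2048
(1,2): OLD=6034041/65536 → NEW=0, ERR=6034041/65536
(1,3): OLD=28418117/262144 → NEW=0, ERR=28418117/262144
(1,4): OLD=1960543727/16777216 → NEW=0, ERR=1960543727/16777216
(1,5): OLD=32737674713/268435456 → NEW=0, ERR=32737674713/268435456
(2,0): OLD=4101367/32768 → NEW=0, ERR=4101367/32768
(2,1): OLD=212346125/1048576 → NEW=255, ERR=-55040755/1048576
(2,2): OLD=2085877351/16777216 → NEW=0, ERR=2085877351/16777216
(2,3): OLD=28848197359/134217728 → NEW=255, ERR=-5377323281/134217728
(2,4): OLD=634075910477/4294967296 → NEW=255, ERR=-461140750003/4294967296
(2,5): OLD=6764875594731/68719476736 → NEW=0, ERR=6764875594731/68719476736
(3,0): OLD=2856683911/16777216 → NEW=255, ERR=-1421506169/16777216
(3,1): OLD=17537176571/134217728 → NEW=255, ERR=-16688344069/134217728
(3,2): OLD=134928506785/1073741824 → NEW=0, ERR=134928506785/1073741824
(3,3): OLD=12169951897059/68719476736 → NEW=255, ERR=-5353514670621/68719476736
(3,4): OLD=52951647740291/549755813888 → NEW=0, ERR=52951647740291/549755813888
(3,5): OLD=1866460123213261/8796093022208 → NEW=255, ERR=-376543597449779/8796093022208
(4,0): OLD=320423966985/2147483648 → NEW=255, ERR=-227184363255/2147483648
(4,1): OLD=4127531257589/34359738368 → NEW=0, ERR=4127531257589/34359738368
(4,2): OLD=297359420785231/1099511627776 → NEW=255, ERR=16983955702351/1099511627776
(4,3): OLD=3524182914184235/17592186044416 → NEW=255, ERR=-961824527141845/17592186044416
(4,4): OLD=54686200926917851/281474976710656 → NEW=255, ERR=-17089918134299429/281474976710656
(4,5): OLD=752458366212438045/4503599627370496 → NEW=255, ERR=-395959538767038435/4503599627370496
Output grid:
  Row 0: ......  (6 black, running=6)
  Row 1: ......  (6 black, running=12)
  Row 2: .#.##.  (3 black, running=15)
  Row 3: ##.#.#  (2 black, running=17)
  Row 4: #.####  (1 black, running=18)

Answer: 18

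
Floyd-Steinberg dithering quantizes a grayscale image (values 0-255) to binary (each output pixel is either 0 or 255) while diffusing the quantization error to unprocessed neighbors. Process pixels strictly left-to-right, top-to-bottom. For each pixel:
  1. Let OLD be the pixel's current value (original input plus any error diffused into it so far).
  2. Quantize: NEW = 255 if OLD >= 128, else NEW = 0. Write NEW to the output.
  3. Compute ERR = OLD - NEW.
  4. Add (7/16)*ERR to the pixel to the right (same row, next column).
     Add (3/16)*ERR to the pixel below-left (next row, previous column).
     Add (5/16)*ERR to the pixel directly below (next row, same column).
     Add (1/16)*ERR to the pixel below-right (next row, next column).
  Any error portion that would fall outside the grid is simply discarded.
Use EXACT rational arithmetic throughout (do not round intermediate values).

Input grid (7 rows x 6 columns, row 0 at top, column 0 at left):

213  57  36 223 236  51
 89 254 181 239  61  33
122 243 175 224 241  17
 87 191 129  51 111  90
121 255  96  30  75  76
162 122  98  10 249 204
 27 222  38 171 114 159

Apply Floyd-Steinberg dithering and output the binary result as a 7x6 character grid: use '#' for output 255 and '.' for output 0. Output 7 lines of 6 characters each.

(0,0): OLD=213 → NEW=255, ERR=-42
(0,1): OLD=309/8 → NEW=0, ERR=309/8
(0,2): OLD=6771/128 → NEW=0, ERR=6771/128
(0,3): OLD=504101/2048 → NEW=255, ERR=-18139/2048
(0,4): OLD=7606275/32768 → NEW=255, ERR=-749565/32768
(0,5): OLD=21491733/524288 → NEW=0, ERR=21491733/524288
(1,0): OLD=10639/128 → NEW=0, ERR=10639/128
(1,1): OLD=317161/1024 → NEW=255, ERR=56041/1024
(1,2): OLD=7281949/32768 → NEW=255, ERR=-1073891/32768
(1,3): OLD=28955289/131072 → NEW=255, ERR=-4468071/131072
(1,4): OLD=386465515/8388608 → NEW=0, ERR=386465515/8388608
(1,5): OLD=8661893629/134217728 → NEW=0, ERR=8661893629/134217728
(2,0): OLD=2592531/16384 → NEW=255, ERR=-1585389/16384
(2,1): OLD=113675009/524288 → NEW=255, ERR=-20018431/524288
(2,2): OLD=1217042243/8388608 → NEW=255, ERR=-922052797/8388608
(2,3): OLD=11532549611/67108864 → NEW=255, ERR=-5580210709/67108864
(2,4): OLD=491748226625/2147483648 → NEW=255, ERR=-55860103615/2147483648
(2,5): OLD=984981489111/34359738368 → NEW=0, ERR=984981489111/34359738368
(3,0): OLD=416091363/8388608 → NEW=0, ERR=416091363/8388608
(3,1): OLD=11684436775/67108864 → NEW=255, ERR=-5428323545/67108864
(3,2): OLD=22164663653/536870912 → NEW=0, ERR=22164663653/536870912
(3,3): OLD=1076497698735/34359738368 → NEW=0, ERR=1076497698735/34359738368
(3,4): OLD=32093723763919/274877906944 → NEW=0, ERR=32093723763919/274877906944
(3,5): OLD=652729418648513/4398046511104 → NEW=255, ERR=-468772441683007/4398046511104
(4,0): OLD=130281444589/1073741824 → NEW=0, ERR=130281444589/1073741824
(4,1): OLD=5044818546825/17179869184 → NEW=255, ERR=663951904905/17179869184
(4,2): OLD=69614768612043/549755813888 → NEW=0, ERR=69614768612043/549755813888
(4,3): OLD=1052564945013527/8796093022208 → NEW=0, ERR=1052564945013527/8796093022208
(4,4): OLD=20521210804749447/140737488355328 → NEW=255, ERR=-15366848725859193/140737488355328
(4,5): OLD=4997240656909905/2251799813685248 → NEW=0, ERR=4997240656909905/2251799813685248
(5,0): OLD=56944592206763/274877906944 → NEW=255, ERR=-13149274063957/274877906944
(5,1): OLD=1270814222064475/8796093022208 → NEW=255, ERR=-972189498598565/8796093022208
(5,2): OLD=8026883533973785/70368744177664 → NEW=0, ERR=8026883533973785/70368744177664
(5,3): OLD=190820397800673059/2251799813685248 → NEW=0, ERR=190820397800673059/2251799813685248
(5,4): OLD=1170251711519024579/4503599627370496 → NEW=255, ERR=21833806539548099/4503599627370496
(5,5): OLD=14410819076855740511/72057594037927936 → NEW=255, ERR=-3963867402815883169/72057594037927936
(6,0): OLD=-1220540160434959/140737488355328 → NEW=0, ERR=-1220540160434959/140737488355328
(6,1): OLD=455009490510291869/2251799813685248 → NEW=255, ERR=-119199461979446371/2251799813685248
(6,2): OLD=535645025015274581/9007199254740992 → NEW=0, ERR=535645025015274581/9007199254740992
(6,3): OLD=33368064223677670433/144115188075855872 → NEW=255, ERR=-3381308735665576927/144115188075855872
(6,4): OLD=231119651989377544641/2305843009213693952 → NEW=0, ERR=231119651989377544641/2305843009213693952
(6,5): OLD=6860862303862987546023/36893488147419103232 → NEW=255, ERR=-2546977173728883778137/36893488147419103232
Row 0: #..##.
Row 1: .###..
Row 2: #####.
Row 3: .#...#
Row 4: .#..#.
Row 5: ##..##
Row 6: .#.#.#

Answer: #..##.
.###..
#####.
.#...#
.#..#.
##..##
.#.#.#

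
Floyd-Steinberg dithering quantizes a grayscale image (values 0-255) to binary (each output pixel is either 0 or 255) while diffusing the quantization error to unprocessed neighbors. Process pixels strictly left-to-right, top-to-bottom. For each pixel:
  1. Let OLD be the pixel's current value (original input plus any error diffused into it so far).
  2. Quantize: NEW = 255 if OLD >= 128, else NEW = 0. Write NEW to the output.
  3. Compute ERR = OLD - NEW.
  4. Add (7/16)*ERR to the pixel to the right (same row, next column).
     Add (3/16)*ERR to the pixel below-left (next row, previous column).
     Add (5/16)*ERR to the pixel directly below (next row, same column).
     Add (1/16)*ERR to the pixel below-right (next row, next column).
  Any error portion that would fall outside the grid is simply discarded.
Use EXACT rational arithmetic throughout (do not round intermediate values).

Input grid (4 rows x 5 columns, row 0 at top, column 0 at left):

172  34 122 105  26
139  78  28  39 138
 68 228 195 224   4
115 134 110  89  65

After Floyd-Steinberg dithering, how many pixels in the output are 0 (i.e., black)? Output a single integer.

(0,0): OLD=172 → NEW=255, ERR=-83
(0,1): OLD=-37/16 → NEW=0, ERR=-37/16
(0,2): OLD=30973/256 → NEW=0, ERR=30973/256
(0,3): OLD=646891/4096 → NEW=255, ERR=-397589/4096
(0,4): OLD=-1079187/65536 → NEW=0, ERR=-1079187/65536
(1,0): OLD=28833/256 → NEW=0, ERR=28833/256
(1,1): OLD=295015/2048 → NEW=255, ERR=-227225/2048
(1,2): OLD=-70541/65536 → NEW=0, ERR=-70541/65536
(1,3): OLD=3321271/262144 → NEW=0, ERR=3321271/262144
(1,4): OLD=555033413/4194304 → NEW=255, ERR=-514514107/4194304
(2,0): OLD=2699869/32768 → NEW=0, ERR=2699869/32768
(2,1): OLD=247687119/1048576 → NEW=255, ERR=-19699761/1048576
(2,2): OLD=3051531565/16777216 → NEW=255, ERR=-1226658515/16777216
(2,3): OLD=46413511479/268435456 → NEW=255, ERR=-22037529801/268435456
(2,4): OLD=-298326372159/4294967296 → NEW=0, ERR=-298326372159/4294967296
(3,0): OLD=2302259597/16777216 → NEW=255, ERR=-1975930483/16777216
(3,1): OLD=9132607113/134217728 → NEW=0, ERR=9132607113/134217728
(3,2): OLD=431014492723/4294967296 → NEW=0, ERR=431014492723/4294967296
(3,3): OLD=770141099771/8589934592 → NEW=0, ERR=770141099771/8589934592
(3,4): OLD=10636054998855/137438953472 → NEW=0, ERR=10636054998855/137438953472
Output grid:
  Row 0: #..#.  (3 black, running=3)
  Row 1: .#..#  (3 black, running=6)
  Row 2: .###.  (2 black, running=8)
  Row 3: #....  (4 black, running=12)

Answer: 12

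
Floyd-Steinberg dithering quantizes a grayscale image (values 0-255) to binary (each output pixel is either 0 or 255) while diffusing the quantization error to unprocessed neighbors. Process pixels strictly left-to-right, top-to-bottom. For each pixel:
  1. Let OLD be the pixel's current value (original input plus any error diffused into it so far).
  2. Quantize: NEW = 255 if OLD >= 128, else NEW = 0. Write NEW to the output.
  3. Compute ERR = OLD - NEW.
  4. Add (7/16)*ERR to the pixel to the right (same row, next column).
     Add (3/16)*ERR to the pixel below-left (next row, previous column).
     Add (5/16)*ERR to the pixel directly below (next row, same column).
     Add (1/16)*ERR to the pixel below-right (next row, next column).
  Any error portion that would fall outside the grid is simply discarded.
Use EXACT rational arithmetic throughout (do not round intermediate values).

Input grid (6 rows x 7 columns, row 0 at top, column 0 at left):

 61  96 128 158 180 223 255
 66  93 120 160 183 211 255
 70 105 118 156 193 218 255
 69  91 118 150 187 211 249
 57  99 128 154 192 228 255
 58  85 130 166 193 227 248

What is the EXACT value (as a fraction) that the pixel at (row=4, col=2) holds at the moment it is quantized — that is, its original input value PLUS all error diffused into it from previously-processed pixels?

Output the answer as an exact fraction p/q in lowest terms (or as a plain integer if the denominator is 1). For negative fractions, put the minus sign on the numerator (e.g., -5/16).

Answer: 50038854981625/549755813888

Derivation:
(0,0): OLD=61 → NEW=0, ERR=61
(0,1): OLD=1963/16 → NEW=0, ERR=1963/16
(0,2): OLD=46509/256 → NEW=255, ERR=-18771/256
(0,3): OLD=515771/4096 → NEW=0, ERR=515771/4096
(0,4): OLD=15406877/65536 → NEW=255, ERR=-1304803/65536
(0,5): OLD=224698827/1048576 → NEW=255, ERR=-42688053/1048576
(0,6): OLD=3979373709/16777216 → NEW=255, ERR=-298816371/16777216
(1,0): OLD=27665/256 → NEW=0, ERR=27665/256
(1,1): OLD=345463/2048 → NEW=255, ERR=-176777/2048
(1,2): OLD=5937603/65536 → NEW=0, ERR=5937603/65536
(1,3): OLD=60469319/262144 → NEW=255, ERR=-6377401/262144
(1,4): OLD=2791252277/16777216 → NEW=255, ERR=-1486937803/16777216
(1,5): OLD=20792896837/134217728 → NEW=255, ERR=-13432623803/134217728
(1,6): OLD=436163237995/2147483648 → NEW=255, ERR=-111445092245/2147483648
(2,0): OLD=2870029/32768 → NEW=0, ERR=2870029/32768
(2,1): OLD=146891615/1048576 → NEW=255, ERR=-120495265/1048576
(2,2): OLD=1444214237/16777216 → NEW=0, ERR=1444214237/16777216
(2,3): OLD=23501937717/134217728 → NEW=255, ERR=-10723582923/134217728
(2,4): OLD=118179325381/1073741824 → NEW=0, ERR=118179325381/1073741824
(2,5): OLD=7545660299799/34359738368 → NEW=255, ERR=-1216072984041/34359738368
(2,6): OLD=119320862579985/549755813888 → NEW=255, ERR=-20866869961455/549755813888
(3,0): OLD=1255346749/16777216 → NEW=0, ERR=1255346749/16777216
(3,1): OLD=14688765049/134217728 → NEW=0, ERR=14688765049/134217728
(3,2): OLD=183199426299/1073741824 → NEW=255, ERR=-90604738821/1073741824
(3,3): OLD=490192894061/4294967296 → NEW=0, ERR=490192894061/4294967296
(3,4): OLD=142770375145021/549755813888 → NEW=255, ERR=2582642603581/549755813888
(3,5): OLD=887337745949191/4398046511104 → NEW=255, ERR=-234164114382329/4398046511104
(3,6): OLD=14892336359146585/70368744177664 → NEW=255, ERR=-3051693406157735/70368744177664
(4,0): OLD=216686733043/2147483648 → NEW=0, ERR=216686733043/2147483648
(4,1): OLD=5710578384599/34359738368 → NEW=255, ERR=-3051154899241/34359738368
(4,2): OLD=50038854981625/549755813888 → NEW=0, ERR=50038854981625/549755813888
Target (4,2): original=128, with diffused error = 50038854981625/549755813888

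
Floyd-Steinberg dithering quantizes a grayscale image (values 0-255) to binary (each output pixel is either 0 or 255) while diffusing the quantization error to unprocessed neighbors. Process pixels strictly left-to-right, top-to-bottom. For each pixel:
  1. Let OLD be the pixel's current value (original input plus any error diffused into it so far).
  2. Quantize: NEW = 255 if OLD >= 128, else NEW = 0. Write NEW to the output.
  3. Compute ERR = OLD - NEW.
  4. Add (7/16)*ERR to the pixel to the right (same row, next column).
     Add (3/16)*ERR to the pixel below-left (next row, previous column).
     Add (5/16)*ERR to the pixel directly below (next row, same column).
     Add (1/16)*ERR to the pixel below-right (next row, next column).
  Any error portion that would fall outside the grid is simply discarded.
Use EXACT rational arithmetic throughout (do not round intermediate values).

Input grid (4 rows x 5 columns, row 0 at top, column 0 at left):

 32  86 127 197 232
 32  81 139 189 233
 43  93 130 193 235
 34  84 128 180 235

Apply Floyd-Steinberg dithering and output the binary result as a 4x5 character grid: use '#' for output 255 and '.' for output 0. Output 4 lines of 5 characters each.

(0,0): OLD=32 → NEW=0, ERR=32
(0,1): OLD=100 → NEW=0, ERR=100
(0,2): OLD=683/4 → NEW=255, ERR=-337/4
(0,3): OLD=10249/64 → NEW=255, ERR=-6071/64
(0,4): OLD=195071/1024 → NEW=255, ERR=-66049/1024
(1,0): OLD=243/4 → NEW=0, ERR=243/4
(1,1): OLD=4001/32 → NEW=0, ERR=4001/32
(1,2): OLD=159577/1024 → NEW=255, ERR=-101543/1024
(1,3): OLD=403919/4096 → NEW=0, ERR=403919/4096
(1,4): OLD=16387797/65536 → NEW=255, ERR=-323883/65536
(2,0): OLD=43739/512 → NEW=0, ERR=43739/512
(2,1): OLD=2533797/16384 → NEW=255, ERR=-1644123/16384
(2,2): OLD=21341959/262144 → NEW=0, ERR=21341959/262144
(2,3): OLD=1058266861/4194304 → NEW=255, ERR=-11280659/4194304
(2,4): OLD=16001588923/67108864 → NEW=255, ERR=-1111171397/67108864
(3,0): OLD=10978767/262144 → NEW=0, ERR=10978767/262144
(3,1): OLD=192031655/2097152 → NEW=0, ERR=192031655/2097152
(3,2): OLD=12530997017/67108864 → NEW=255, ERR=-4581763303/67108864
(3,3): OLD=10151797487/67108864 → NEW=255, ERR=-6960962833/67108864
(3,4): OLD=772915005/4194304 → NEW=255, ERR=-296632515/4194304
Row 0: ..###
Row 1: ..#.#
Row 2: .#.##
Row 3: ..###

Answer: ..###
..#.#
.#.##
..###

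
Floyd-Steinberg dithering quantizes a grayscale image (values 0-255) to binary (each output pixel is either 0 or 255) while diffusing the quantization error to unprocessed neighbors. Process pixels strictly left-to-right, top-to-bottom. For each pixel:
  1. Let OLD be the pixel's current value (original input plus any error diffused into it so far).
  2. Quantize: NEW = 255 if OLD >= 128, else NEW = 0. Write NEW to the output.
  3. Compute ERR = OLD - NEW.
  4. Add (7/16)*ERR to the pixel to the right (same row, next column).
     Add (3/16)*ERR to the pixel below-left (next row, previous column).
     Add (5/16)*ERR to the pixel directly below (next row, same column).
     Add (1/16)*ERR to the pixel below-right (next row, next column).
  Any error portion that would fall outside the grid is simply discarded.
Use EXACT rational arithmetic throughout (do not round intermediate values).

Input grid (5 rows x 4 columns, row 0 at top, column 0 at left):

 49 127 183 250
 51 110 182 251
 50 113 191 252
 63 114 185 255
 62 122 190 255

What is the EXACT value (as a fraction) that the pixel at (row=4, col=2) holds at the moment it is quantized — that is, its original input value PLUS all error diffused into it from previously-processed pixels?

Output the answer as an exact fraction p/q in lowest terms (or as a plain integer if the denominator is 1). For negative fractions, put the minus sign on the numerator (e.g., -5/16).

Answer: 213556646139511/1099511627776

Derivation:
(0,0): OLD=49 → NEW=0, ERR=49
(0,1): OLD=2375/16 → NEW=255, ERR=-1705/16
(0,2): OLD=34913/256 → NEW=255, ERR=-30367/256
(0,3): OLD=811431/4096 → NEW=255, ERR=-233049/4096
(1,0): OLD=11861/256 → NEW=0, ERR=11861/256
(1,1): OLD=159315/2048 → NEW=0, ERR=159315/2048
(1,2): OLD=10592975/65536 → NEW=255, ERR=-6118705/65536
(1,3): OLD=193943769/1048576 → NEW=255, ERR=-73443111/1048576
(2,0): OLD=2590785/32768 → NEW=0, ERR=2590785/32768
(2,1): OLD=164930779/1048576 → NEW=255, ERR=-102456101/1048576
(2,2): OLD=232374887/2097152 → NEW=0, ERR=232374887/2097152
(2,3): OLD=9152111403/33554432 → NEW=255, ERR=595731243/33554432
(3,0): OLD=1164121905/16777216 → NEW=0, ERR=1164121905/16777216
(3,1): OLD=37457486447/268435456 → NEW=255, ERR=-30993554833/268435456
(3,2): OLD=714402781585/4294967296 → NEW=255, ERR=-380813878895/4294967296
(3,3): OLD=15714941179511/68719476736 → NEW=255, ERR=-1808525388169/68719476736
(4,0): OLD=266437060253/4294967296 → NEW=0, ERR=266437060253/4294967296
(4,1): OLD=3462462383959/34359738368 → NEW=0, ERR=3462462383959/34359738368
(4,2): OLD=213556646139511/1099511627776 → NEW=255, ERR=-66818818943369/1099511627776
Target (4,2): original=190, with diffused error = 213556646139511/1099511627776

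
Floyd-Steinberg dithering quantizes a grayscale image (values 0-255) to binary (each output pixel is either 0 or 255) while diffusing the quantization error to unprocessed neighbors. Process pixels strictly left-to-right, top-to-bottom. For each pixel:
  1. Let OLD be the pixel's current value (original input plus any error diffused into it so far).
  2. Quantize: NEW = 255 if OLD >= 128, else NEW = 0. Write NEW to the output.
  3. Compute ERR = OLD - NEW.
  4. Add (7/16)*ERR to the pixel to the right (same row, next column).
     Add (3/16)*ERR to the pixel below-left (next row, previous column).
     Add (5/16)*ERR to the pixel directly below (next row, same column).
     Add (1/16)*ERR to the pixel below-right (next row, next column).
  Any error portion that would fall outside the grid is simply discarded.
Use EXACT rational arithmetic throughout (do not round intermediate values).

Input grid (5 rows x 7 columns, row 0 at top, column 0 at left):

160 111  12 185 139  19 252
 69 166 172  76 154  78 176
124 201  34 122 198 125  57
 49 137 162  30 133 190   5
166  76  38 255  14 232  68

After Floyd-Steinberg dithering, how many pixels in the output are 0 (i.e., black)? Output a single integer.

Answer: 19

Derivation:
(0,0): OLD=160 → NEW=255, ERR=-95
(0,1): OLD=1111/16 → NEW=0, ERR=1111/16
(0,2): OLD=10849/256 → NEW=0, ERR=10849/256
(0,3): OLD=833703/4096 → NEW=255, ERR=-210777/4096
(0,4): OLD=7634065/65536 → NEW=0, ERR=7634065/65536
(0,5): OLD=73361399/1048576 → NEW=0, ERR=73361399/1048576
(0,6): OLD=4741388225/16777216 → NEW=255, ERR=463198145/16777216
(1,0): OLD=13397/256 → NEW=0, ERR=13397/256
(1,1): OLD=435411/2048 → NEW=255, ERR=-86829/2048
(1,2): OLD=10576591/65536 → NEW=255, ERR=-6135089/65536
(1,3): OLD=11390883/262144 → NEW=0, ERR=11390883/262144
(1,4): OLD=3679486473/16777216 → NEW=255, ERR=-598703607/16777216
(1,5): OLD=12979933657/134217728 → NEW=0, ERR=12979933657/134217728
(1,6): OLD=496734842519/2147483648 → NEW=255, ERR=-50873487721/2147483648
(2,0): OLD=4338625/32768 → NEW=255, ERR=-4017215/32768
(2,1): OLD=125654491/1048576 → NEW=0, ERR=125654491/1048576
(2,2): OLD=1051433809/16777216 → NEW=0, ERR=1051433809/16777216
(2,3): OLD=20193775625/134217728 → NEW=255, ERR=-14031745015/134217728
(2,4): OLD=173901667993/1073741824 → NEW=255, ERR=-99902497127/1073741824
(2,5): OLD=3705472503923/34359738368 → NEW=0, ERR=3705472503923/34359738368
(2,6): OLD=56527372917589/549755813888 → NEW=0, ERR=56527372917589/549755813888
(3,0): OLD=556292657/16777216 → NEW=0, ERR=556292657/16777216
(3,1): OLD=25909776349/134217728 → NEW=255, ERR=-8315744291/134217728
(3,2): OLD=152864016551/1073741824 → NEW=255, ERR=-120940148569/1073741824
(3,3): OLD=-281217623167/4294967296 → NEW=0, ERR=-281217623167/4294967296
(3,4): OLD=48909227597361/549755813888 → NEW=0, ERR=48909227597361/549755813888
(3,5): OLD=1214246053969315/4398046511104 → NEW=255, ERR=92744193637795/4398046511104
(3,6): OLD=3736448473558589/70368744177664 → NEW=0, ERR=3736448473558589/70368744177664
(4,0): OLD=353786758975/2147483648 → NEW=255, ERR=-193821571265/2147483648
(4,1): OLD=-65105857485/34359738368 → NEW=0, ERR=-65105857485/34359738368
(4,2): OLD=-7793497340195/549755813888 → NEW=0, ERR=-7793497340195/549755813888
(4,3): OLD=1046638143589775/4398046511104 → NEW=255, ERR=-74863716741745/4398046511104
(4,4): OLD=1203875619989949/35184372088832 → NEW=0, ERR=1203875619989949/35184372088832
(4,5): OLD=302952299111509629/1125899906842624 → NEW=255, ERR=15847822866640509/1125899906842624
(4,6): OLD=1658572250167221115/18014398509481984 → NEW=0, ERR=1658572250167221115/18014398509481984
Output grid:
  Row 0: #..#..#  (4 black, running=4)
  Row 1: .##.#.#  (3 black, running=7)
  Row 2: #..##..  (4 black, running=11)
  Row 3: .##..#.  (4 black, running=15)
  Row 4: #..#.#.  (4 black, running=19)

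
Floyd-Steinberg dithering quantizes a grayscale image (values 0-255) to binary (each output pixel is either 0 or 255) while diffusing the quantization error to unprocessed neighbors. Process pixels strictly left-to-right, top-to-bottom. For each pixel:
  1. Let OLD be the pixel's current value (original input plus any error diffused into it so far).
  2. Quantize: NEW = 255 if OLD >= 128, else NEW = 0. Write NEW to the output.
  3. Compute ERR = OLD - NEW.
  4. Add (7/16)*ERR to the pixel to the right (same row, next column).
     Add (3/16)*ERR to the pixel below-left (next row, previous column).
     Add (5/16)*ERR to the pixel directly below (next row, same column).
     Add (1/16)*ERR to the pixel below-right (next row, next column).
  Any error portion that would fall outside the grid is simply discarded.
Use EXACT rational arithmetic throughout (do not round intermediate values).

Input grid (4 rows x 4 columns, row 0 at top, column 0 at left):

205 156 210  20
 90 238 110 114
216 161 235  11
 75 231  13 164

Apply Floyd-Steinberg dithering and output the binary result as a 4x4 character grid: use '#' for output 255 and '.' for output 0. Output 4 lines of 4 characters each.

(0,0): OLD=205 → NEW=255, ERR=-50
(0,1): OLD=1073/8 → NEW=255, ERR=-967/8
(0,2): OLD=20111/128 → NEW=255, ERR=-12529/128
(0,3): OLD=-46743/2048 → NEW=0, ERR=-46743/2048
(1,0): OLD=6619/128 → NEW=0, ERR=6619/128
(1,1): OLD=206205/1024 → NEW=255, ERR=-54915/1024
(1,2): OLD=1445569/32768 → NEW=0, ERR=1445569/32768
(1,3): OLD=62940951/524288 → NEW=0, ERR=62940951/524288
(2,0): OLD=3638959/16384 → NEW=255, ERR=-538961/16384
(2,1): OLD=74109685/524288 → NEW=255, ERR=-59583755/524288
(2,2): OLD=228823561/1048576 → NEW=255, ERR=-38563319/1048576
(2,3): OLD=590273861/16777216 → NEW=0, ERR=590273861/16777216
(3,0): OLD=364160575/8388608 → NEW=0, ERR=364160575/8388608
(3,1): OLD=27585251105/134217728 → NEW=255, ERR=-6640269535/134217728
(3,2): OLD=-44331992097/2147483648 → NEW=0, ERR=-44331992097/2147483648
(3,3): OLD=5623470741401/34359738368 → NEW=255, ERR=-3138262542439/34359738368
Row 0: ###.
Row 1: .#..
Row 2: ###.
Row 3: .#.#

Answer: ###.
.#..
###.
.#.#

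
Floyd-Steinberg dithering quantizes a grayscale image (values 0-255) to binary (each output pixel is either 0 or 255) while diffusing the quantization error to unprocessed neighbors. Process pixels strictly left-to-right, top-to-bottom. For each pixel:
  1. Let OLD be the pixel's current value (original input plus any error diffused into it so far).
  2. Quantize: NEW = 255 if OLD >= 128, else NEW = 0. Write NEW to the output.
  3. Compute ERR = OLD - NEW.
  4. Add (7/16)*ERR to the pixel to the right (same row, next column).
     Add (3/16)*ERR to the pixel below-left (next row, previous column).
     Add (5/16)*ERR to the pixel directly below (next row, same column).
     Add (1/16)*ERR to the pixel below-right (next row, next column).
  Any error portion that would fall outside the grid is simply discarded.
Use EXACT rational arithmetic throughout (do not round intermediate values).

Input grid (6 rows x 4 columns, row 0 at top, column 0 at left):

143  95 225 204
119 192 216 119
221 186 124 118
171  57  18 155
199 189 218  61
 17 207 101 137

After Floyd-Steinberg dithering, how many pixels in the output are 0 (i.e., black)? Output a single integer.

Answer: 9

Derivation:
(0,0): OLD=143 → NEW=255, ERR=-112
(0,1): OLD=46 → NEW=0, ERR=46
(0,2): OLD=1961/8 → NEW=255, ERR=-79/8
(0,3): OLD=25559/128 → NEW=255, ERR=-7081/128
(1,0): OLD=741/8 → NEW=0, ERR=741/8
(1,1): OLD=15235/64 → NEW=255, ERR=-1085/64
(1,2): OLD=405503/2048 → NEW=255, ERR=-116737/2048
(1,3): OLD=2495529/32768 → NEW=0, ERR=2495529/32768
(2,0): OLD=252689/1024 → NEW=255, ERR=-8431/1024
(2,1): OLD=5642699/32768 → NEW=255, ERR=-2713141/32768
(2,2): OLD=5451479/65536 → NEW=0, ERR=5451479/65536
(2,3): OLD=183112027/1048576 → NEW=255, ERR=-84274853/1048576
(3,0): OLD=80164865/524288 → NEW=255, ERR=-53528575/524288
(3,1): OLD=12918175/8388608 → NEW=0, ERR=12918175/8388608
(3,2): OLD=3278132321/134217728 → NEW=0, ERR=3278132321/134217728
(3,3): OLD=313035614759/2147483648 → NEW=255, ERR=-234572715481/2147483648
(4,0): OLD=22465796397/134217728 → NEW=255, ERR=-11759724243/134217728
(4,1): OLD=160360437767/1073741824 → NEW=255, ERR=-113443727353/1073741824
(4,2): OLD=5464050273319/34359738368 → NEW=255, ERR=-3297683010521/34359738368
(4,3): OLD=-7475291790783/549755813888 → NEW=0, ERR=-7475291790783/549755813888
(5,0): OLD=-518662375651/17179869184 → NEW=0, ERR=-518662375651/17179869184
(5,1): OLD=75483645401451/549755813888 → NEW=255, ERR=-64704087139989/549755813888
(5,2): OLD=2848533770135/274877906944 → NEW=0, ERR=2848533770135/274877906944
(5,3): OLD=1154804829702135/8796093022208 → NEW=255, ERR=-1088198890960905/8796093022208
Output grid:
  Row 0: #.##  (1 black, running=1)
  Row 1: .##.  (2 black, running=3)
  Row 2: ##.#  (1 black, running=4)
  Row 3: #..#  (2 black, running=6)
  Row 4: ###.  (1 black, running=7)
  Row 5: .#.#  (2 black, running=9)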